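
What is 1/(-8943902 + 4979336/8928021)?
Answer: -8928021/79851339898606 ≈ -1.1181e-7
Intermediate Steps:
1/(-8943902 + 4979336/8928021) = 1/(-79851339898606/8928021) = -8928021/79851339898606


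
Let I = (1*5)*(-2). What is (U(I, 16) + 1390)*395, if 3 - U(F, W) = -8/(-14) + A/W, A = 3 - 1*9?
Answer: 30808815/56 ≈ 5.5016e+5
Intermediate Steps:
A = -6 (A = 3 - 9 = -6)
I = -10 (I = 5*(-2) = -10)
U(F, W) = 17/7 + 6/W (U(F, W) = 3 - (-8/(-14) - 6/W) = 3 - (-8*(-1/14) - 6/W) = 3 - (4/7 - 6/W) = 3 + (-4/7 + 6/W) = 17/7 + 6/W)
(U(I, 16) + 1390)*395 = ((17/7 + 6/16) + 1390)*395 = ((17/7 + 6*(1/16)) + 1390)*395 = ((17/7 + 3/8) + 1390)*395 = (157/56 + 1390)*395 = (77997/56)*395 = 30808815/56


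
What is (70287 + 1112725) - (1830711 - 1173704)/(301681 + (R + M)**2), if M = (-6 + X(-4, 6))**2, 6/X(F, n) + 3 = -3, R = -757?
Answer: 73068685641/61765 ≈ 1.1830e+6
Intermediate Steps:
X(F, n) = -1 (X(F, n) = 6/(-3 - 3) = 6/(-6) = 6*(-1/6) = -1)
M = 49 (M = (-6 - 1)**2 = (-7)**2 = 49)
(70287 + 1112725) - (1830711 - 1173704)/(301681 + (R + M)**2) = (70287 + 1112725) - (1830711 - 1173704)/(301681 + (-757 + 49)**2) = 1183012 - 657007/(301681 + (-708)**2) = 1183012 - 657007/(301681 + 501264) = 1183012 - 657007/802945 = 1183012 - 1*50539/61765 = 1183012 - 50539/61765 = 73068685641/61765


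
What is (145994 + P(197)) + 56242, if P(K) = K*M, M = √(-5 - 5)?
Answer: 202236 + 197*I*√10 ≈ 2.0224e+5 + 622.97*I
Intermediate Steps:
M = I*√10 (M = √(-10) = I*√10 ≈ 3.1623*I)
P(K) = I*K*√10 (P(K) = K*(I*√10) = I*K*√10)
(145994 + P(197)) + 56242 = (145994 + I*197*√10) + 56242 = (145994 + 197*I*√10) + 56242 = 202236 + 197*I*√10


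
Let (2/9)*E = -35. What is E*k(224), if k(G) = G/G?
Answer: -315/2 ≈ -157.50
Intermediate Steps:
E = -315/2 (E = (9/2)*(-35) = -315/2 ≈ -157.50)
k(G) = 1
E*k(224) = -315/2*1 = -315/2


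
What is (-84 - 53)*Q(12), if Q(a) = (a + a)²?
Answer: -78912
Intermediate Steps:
Q(a) = 4*a² (Q(a) = (2*a)² = 4*a²)
(-84 - 53)*Q(12) = (-84 - 53)*(4*12²) = -548*144 = -137*576 = -78912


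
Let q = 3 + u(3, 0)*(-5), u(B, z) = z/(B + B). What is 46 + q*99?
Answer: 343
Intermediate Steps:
u(B, z) = z/(2*B) (u(B, z) = z/((2*B)) = z*(1/(2*B)) = z/(2*B))
q = 3 (q = 3 + ((½)*0/3)*(-5) = 3 + ((½)*0*(⅓))*(-5) = 3 + 0*(-5) = 3 + 0 = 3)
46 + q*99 = 46 + 3*99 = 46 + 297 = 343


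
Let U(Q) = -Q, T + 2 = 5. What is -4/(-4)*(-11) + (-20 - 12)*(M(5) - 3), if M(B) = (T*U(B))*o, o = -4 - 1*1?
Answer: -2315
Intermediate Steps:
T = 3 (T = -2 + 5 = 3)
o = -5 (o = -4 - 1 = -5)
M(B) = 15*B (M(B) = (3*(-B))*(-5) = -3*B*(-5) = 15*B)
-4/(-4)*(-11) + (-20 - 12)*(M(5) - 3) = -4/(-4)*(-11) + (-20 - 12)*(15*5 - 3) = -4*(-1/4)*(-11) - 32*(75 - 3) = 1*(-11) - 32*72 = -11 - 2304 = -2315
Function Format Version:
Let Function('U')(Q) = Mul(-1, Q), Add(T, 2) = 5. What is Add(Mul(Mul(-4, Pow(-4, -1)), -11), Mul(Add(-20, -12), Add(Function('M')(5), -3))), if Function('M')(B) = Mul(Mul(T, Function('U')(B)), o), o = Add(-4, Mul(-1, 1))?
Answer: -2315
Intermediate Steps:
T = 3 (T = Add(-2, 5) = 3)
o = -5 (o = Add(-4, -1) = -5)
Function('M')(B) = Mul(15, B) (Function('M')(B) = Mul(Mul(3, Mul(-1, B)), -5) = Mul(Mul(-3, B), -5) = Mul(15, B))
Add(Mul(Mul(-4, Pow(-4, -1)), -11), Mul(Add(-20, -12), Add(Function('M')(5), -3))) = Add(Mul(Mul(-4, Pow(-4, -1)), -11), Mul(Add(-20, -12), Add(Mul(15, 5), -3))) = Add(Mul(Mul(-4, Rational(-1, 4)), -11), Mul(-32, Add(75, -3))) = Add(Mul(1, -11), Mul(-32, 72)) = Add(-11, -2304) = -2315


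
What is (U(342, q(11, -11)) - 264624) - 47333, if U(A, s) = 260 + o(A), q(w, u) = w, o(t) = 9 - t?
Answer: -312030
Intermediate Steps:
U(A, s) = 269 - A (U(A, s) = 260 + (9 - A) = 269 - A)
(U(342, q(11, -11)) - 264624) - 47333 = ((269 - 1*342) - 264624) - 47333 = ((269 - 342) - 264624) - 47333 = (-73 - 264624) - 47333 = -264697 - 47333 = -312030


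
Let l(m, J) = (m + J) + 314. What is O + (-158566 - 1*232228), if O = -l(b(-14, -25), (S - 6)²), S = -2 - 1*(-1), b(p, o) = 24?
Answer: -391181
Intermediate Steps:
S = -1 (S = -2 + 1 = -1)
l(m, J) = 314 + J + m (l(m, J) = (J + m) + 314 = 314 + J + m)
O = -387 (O = -(314 + (-1 - 6)² + 24) = -(314 + (-7)² + 24) = -(314 + 49 + 24) = -1*387 = -387)
O + (-158566 - 1*232228) = -387 + (-158566 - 1*232228) = -387 + (-158566 - 232228) = -387 - 390794 = -391181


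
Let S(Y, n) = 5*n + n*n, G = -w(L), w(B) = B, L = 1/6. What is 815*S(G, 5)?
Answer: 40750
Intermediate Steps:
L = ⅙ (L = 1*(⅙) = ⅙ ≈ 0.16667)
G = -⅙ (G = -1*⅙ = -⅙ ≈ -0.16667)
S(Y, n) = n² + 5*n (S(Y, n) = 5*n + n² = n² + 5*n)
815*S(G, 5) = 815*(5*(5 + 5)) = 815*(5*10) = 815*50 = 40750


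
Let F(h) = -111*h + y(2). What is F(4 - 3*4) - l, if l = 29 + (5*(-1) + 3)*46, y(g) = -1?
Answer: 950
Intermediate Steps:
F(h) = -1 - 111*h (F(h) = -111*h - 1 = -1 - 111*h)
l = -63 (l = 29 + (-5 + 3)*46 = 29 - 2*46 = 29 - 92 = -63)
F(4 - 3*4) - l = (-1 - 111*(4 - 3*4)) - 1*(-63) = (-1 - 111*(4 - 12)) + 63 = (-1 - 111*(-8)) + 63 = (-1 + 888) + 63 = 887 + 63 = 950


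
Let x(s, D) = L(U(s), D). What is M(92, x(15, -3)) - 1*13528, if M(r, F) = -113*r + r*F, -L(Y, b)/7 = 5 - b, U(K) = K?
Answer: -29076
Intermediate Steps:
L(Y, b) = -35 + 7*b (L(Y, b) = -7*(5 - b) = -35 + 7*b)
x(s, D) = -35 + 7*D
M(r, F) = -113*r + F*r
M(92, x(15, -3)) - 1*13528 = 92*(-113 + (-35 + 7*(-3))) - 1*13528 = 92*(-113 + (-35 - 21)) - 13528 = 92*(-113 - 56) - 13528 = 92*(-169) - 13528 = -15548 - 13528 = -29076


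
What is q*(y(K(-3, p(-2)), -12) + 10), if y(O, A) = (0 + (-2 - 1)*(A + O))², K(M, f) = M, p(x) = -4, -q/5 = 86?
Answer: -875050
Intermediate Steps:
q = -430 (q = -5*86 = -430)
y(O, A) = (-3*A - 3*O)² (y(O, A) = (0 - 3*(A + O))² = (0 + (-3*A - 3*O))² = (-3*A - 3*O)²)
q*(y(K(-3, p(-2)), -12) + 10) = -430*(9*(-12 - 3)² + 10) = -430*(9*(-15)² + 10) = -430*(9*225 + 10) = -430*(2025 + 10) = -430*2035 = -875050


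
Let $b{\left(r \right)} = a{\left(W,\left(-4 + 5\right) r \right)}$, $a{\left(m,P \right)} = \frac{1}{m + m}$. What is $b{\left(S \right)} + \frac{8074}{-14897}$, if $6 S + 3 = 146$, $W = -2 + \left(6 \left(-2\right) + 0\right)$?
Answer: $- \frac{240969}{417116} \approx -0.5777$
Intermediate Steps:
$W = -14$ ($W = -2 + \left(-12 + 0\right) = -2 - 12 = -14$)
$S = \frac{143}{6}$ ($S = - \frac{1}{2} + \frac{1}{6} \cdot 146 = - \frac{1}{2} + \frac{73}{3} = \frac{143}{6} \approx 23.833$)
$a{\left(m,P \right)} = \frac{1}{2 m}$
$b{\left(r \right)} = - \frac{1}{28}$ ($b{\left(r \right)} = \frac{1}{2 \left(-14\right)} = \frac{1}{2} \left(- \frac{1}{14}\right) = - \frac{1}{28}$)
$b{\left(S \right)} + \frac{8074}{-14897} = - \frac{1}{28} + \frac{8074}{-14897} = - \frac{1}{28} + 8074 \left(- \frac{1}{14897}\right) = - \frac{1}{28} - \frac{8074}{14897} = - \frac{240969}{417116}$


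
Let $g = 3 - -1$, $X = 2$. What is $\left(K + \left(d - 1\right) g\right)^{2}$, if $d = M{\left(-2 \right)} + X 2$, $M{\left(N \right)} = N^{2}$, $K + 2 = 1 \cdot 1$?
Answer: $729$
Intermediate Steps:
$g = 4$ ($g = 3 + 1 = 4$)
$K = -1$ ($K = -2 + 1 \cdot 1 = -2 + 1 = -1$)
$d = 8$ ($d = \left(-2\right)^{2} + 2 \cdot 2 = 4 + 4 = 8$)
$\left(K + \left(d - 1\right) g\right)^{2} = \left(-1 + \left(8 - 1\right) 4\right)^{2} = \left(-1 + 7 \cdot 4\right)^{2} = \left(-1 + 28\right)^{2} = 27^{2} = 729$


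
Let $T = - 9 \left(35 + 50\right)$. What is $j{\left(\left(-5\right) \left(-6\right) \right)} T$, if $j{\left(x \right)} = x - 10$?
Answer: $-15300$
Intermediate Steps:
$j{\left(x \right)} = -10 + x$
$T = -765$ ($T = \left(-9\right) 85 = -765$)
$j{\left(\left(-5\right) \left(-6\right) \right)} T = \left(-10 - -30\right) \left(-765\right) = \left(-10 + 30\right) \left(-765\right) = 20 \left(-765\right) = -15300$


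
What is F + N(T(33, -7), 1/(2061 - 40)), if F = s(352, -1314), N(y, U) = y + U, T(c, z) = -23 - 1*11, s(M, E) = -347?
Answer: -770000/2021 ≈ -381.00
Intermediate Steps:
T(c, z) = -34 (T(c, z) = -23 - 11 = -34)
N(y, U) = U + y
F = -347
F + N(T(33, -7), 1/(2061 - 40)) = -347 + (1/(2061 - 40) - 34) = -347 + (1/2021 - 34) = -347 - 68713/2021 = -770000/2021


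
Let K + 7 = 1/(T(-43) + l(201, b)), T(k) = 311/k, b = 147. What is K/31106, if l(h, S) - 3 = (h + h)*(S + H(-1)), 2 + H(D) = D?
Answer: -17422971/77422896212 ≈ -0.00022504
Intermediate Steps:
H(D) = -2 + D
l(h, S) = 3 + 2*h*(-3 + S) (l(h, S) = 3 + (h + h)*(S + (-2 - 1)) = 3 + (2*h)*(S - 3) = 3 + (2*h)*(-3 + S) = 3 + 2*h*(-3 + S))
K = -17422971/2489002 (K = -7 + 1/(311/(-43) + (3 - 6*201 + 2*147*201)) = -7 + 1/(311*(-1/43) + (3 - 1206 + 59094)) = -7 + 1/(-311/43 + 57891) = -7 + 1/(2489002/43) = -7 + 43/2489002 = -17422971/2489002 ≈ -7.0000)
K/31106 = -17422971/2489002/31106 = -17422971/2489002*1/31106 = -17422971/77422896212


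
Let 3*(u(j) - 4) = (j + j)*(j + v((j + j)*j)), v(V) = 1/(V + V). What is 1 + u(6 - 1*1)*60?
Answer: 1243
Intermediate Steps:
v(V) = 1/(2*V)
u(j) = 4 + 2*j*(j + 1/(4*j²))/3 (u(j) = 4 + ((j + j)*(j + 1/(2*(((j + j)*j)))))/3 = 4 + ((2*j)*(j + 1/(2*(((2*j)*j)))))/3 = 4 + ((2*j)*(j + 1/(2*((2*j²)))))/3 = 4 + ((2*j)*(j + (1/(2*j²))/2))/3 = 4 + ((2*j)*(j + 1/(4*j²)))/3 = 4 + (2*j*(j + 1/(4*j²)))/3 = 4 + 2*j*(j + 1/(4*j²))/3)
1 + u(6 - 1*1)*60 = 1 + ((1 + 4*(6 - 1*1)*(6 + (6 - 1*1)²))/(6*(6 - 1*1)))*60 = 1 + ((1 + 4*(6 - 1)*(6 + (6 - 1)²))/(6*(6 - 1)))*60 = 1 + ((⅙)*(1 + 4*5*(6 + 5²))/5)*60 = 1 + ((⅙)*(⅕)*(1 + 4*5*(6 + 25)))*60 = 1 + ((⅙)*(⅕)*(1 + 4*5*31))*60 = 1 + ((⅙)*(⅕)*(1 + 620))*60 = 1 + ((⅙)*(⅕)*621)*60 = 1 + (207/10)*60 = 1 + 1242 = 1243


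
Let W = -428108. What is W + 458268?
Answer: 30160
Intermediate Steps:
W + 458268 = -428108 + 458268 = 30160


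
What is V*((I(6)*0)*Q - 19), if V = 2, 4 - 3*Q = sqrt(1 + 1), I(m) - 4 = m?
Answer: -38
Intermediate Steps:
I(m) = 4 + m
Q = 4/3 - sqrt(2)/3 (Q = 4/3 - sqrt(1 + 1)/3 = 4/3 - sqrt(2)/3 ≈ 0.86193)
V*((I(6)*0)*Q - 19) = 2*(((4 + 6)*0)*(4/3 - sqrt(2)/3) - 19) = 2*((10*0)*(4/3 - sqrt(2)/3) - 19) = 2*(0*(4/3 - sqrt(2)/3) - 19) = 2*(0 - 19) = 2*(-19) = -38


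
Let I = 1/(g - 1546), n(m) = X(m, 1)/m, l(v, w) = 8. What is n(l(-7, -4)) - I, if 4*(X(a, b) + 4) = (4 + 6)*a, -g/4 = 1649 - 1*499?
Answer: 12293/6146 ≈ 2.0002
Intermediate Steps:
g = -4600 (g = -4*(1649 - 1*499) = -4*(1649 - 499) = -4*1150 = -4600)
X(a, b) = -4 + 5*a/2 (X(a, b) = -4 + ((4 + 6)*a)/4 = -4 + (10*a)/4 = -4 + 5*a/2)
n(m) = (-4 + 5*m/2)/m
I = -1/6146 (I = 1/(-4600 - 1546) = 1/(-6146) = -1/6146 ≈ -0.00016271)
n(l(-7, -4)) - I = (5/2 - 4/8) - 1*(-1/6146) = (5/2 - 4*⅛) + 1/6146 = (5/2 - ½) + 1/6146 = 2 + 1/6146 = 12293/6146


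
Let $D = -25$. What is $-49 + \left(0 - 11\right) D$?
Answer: $226$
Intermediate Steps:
$-49 + \left(0 - 11\right) D = -49 + \left(0 - 11\right) \left(-25\right) = -49 - -275 = -49 + 275 = 226$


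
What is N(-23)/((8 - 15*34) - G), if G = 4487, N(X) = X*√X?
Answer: 23*I*√23/4989 ≈ 0.022109*I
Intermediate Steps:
N(X) = X^(3/2)
N(-23)/((8 - 15*34) - G) = (-23)^(3/2)/((8 - 15*34) - 1*4487) = (-23*I*√23)/((8 - 510) - 4487) = (-23*I*√23)/(-502 - 4487) = -23*I*√23/(-4989) = -23*I*√23*(-1/4989) = 23*I*√23/4989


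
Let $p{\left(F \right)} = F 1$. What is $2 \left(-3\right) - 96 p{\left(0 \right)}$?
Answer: $-6$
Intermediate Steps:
$p{\left(F \right)} = F$
$2 \left(-3\right) - 96 p{\left(0 \right)} = 2 \left(-3\right) - 0 = -6 + 0 = -6$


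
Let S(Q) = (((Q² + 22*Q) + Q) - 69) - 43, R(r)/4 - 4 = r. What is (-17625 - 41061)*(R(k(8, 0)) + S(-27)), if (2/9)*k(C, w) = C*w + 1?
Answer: -1760580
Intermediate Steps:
k(C, w) = 9/2 + 9*C*w/2 (k(C, w) = 9*(C*w + 1)/2 = 9*(1 + C*w)/2 = 9/2 + 9*C*w/2)
R(r) = 16 + 4*r
S(Q) = -112 + Q² + 23*Q (S(Q) = ((Q² + 23*Q) - 69) - 43 = (-69 + Q² + 23*Q) - 43 = -112 + Q² + 23*Q)
(-17625 - 41061)*(R(k(8, 0)) + S(-27)) = (-17625 - 41061)*((16 + 4*(9/2 + (9/2)*8*0)) + (-112 + (-27)² + 23*(-27))) = -58686*((16 + 4*(9/2 + 0)) + (-112 + 729 - 621)) = -58686*((16 + 4*(9/2)) - 4) = -58686*((16 + 18) - 4) = -58686*(34 - 4) = -58686*30 = -1760580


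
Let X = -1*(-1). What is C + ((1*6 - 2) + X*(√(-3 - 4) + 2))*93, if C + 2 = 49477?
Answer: 50033 + 93*I*√7 ≈ 50033.0 + 246.05*I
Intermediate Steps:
C = 49475 (C = -2 + 49477 = 49475)
X = 1
C + ((1*6 - 2) + X*(√(-3 - 4) + 2))*93 = 49475 + ((1*6 - 2) + 1*(√(-3 - 4) + 2))*93 = 49475 + ((6 - 2) + 1*(√(-7) + 2))*93 = 49475 + (4 + 1*(I*√7 + 2))*93 = 49475 + (4 + 1*(2 + I*√7))*93 = 49475 + (4 + (2 + I*√7))*93 = 49475 + (6 + I*√7)*93 = 49475 + (558 + 93*I*√7) = 50033 + 93*I*√7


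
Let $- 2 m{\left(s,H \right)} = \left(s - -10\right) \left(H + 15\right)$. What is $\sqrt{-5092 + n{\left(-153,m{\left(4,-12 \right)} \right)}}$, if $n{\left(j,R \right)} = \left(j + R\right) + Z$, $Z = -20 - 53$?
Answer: $i \sqrt{5339} \approx 73.068 i$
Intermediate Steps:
$m{\left(s,H \right)} = - \frac{\left(10 + s\right) \left(15 + H\right)}{2}$ ($m{\left(s,H \right)} = - \frac{\left(s - -10\right) \left(H + 15\right)}{2} = - \frac{\left(s + 10\right) \left(15 + H\right)}{2} = - \frac{\left(10 + s\right) \left(15 + H\right)}{2}$)
$Z = -73$ ($Z = -20 - 53 = -73$)
$n{\left(j,R \right)} = -73 + R + j$ ($n{\left(j,R \right)} = \left(j + R\right) - 73 = \left(R + j\right) - 73 = -73 + R + j$)
$\sqrt{-5092 + n{\left(-153,m{\left(4,-12 \right)} \right)}} = \sqrt{-5092 - 247} = \sqrt{-5339} = i \sqrt{5339}$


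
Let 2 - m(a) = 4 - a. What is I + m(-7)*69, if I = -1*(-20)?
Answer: -601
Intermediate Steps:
m(a) = -2 + a (m(a) = 2 - (4 - a) = 2 + (-4 + a) = -2 + a)
I = 20
I + m(-7)*69 = 20 + (-2 - 7)*69 = 20 - 9*69 = 20 - 621 = -601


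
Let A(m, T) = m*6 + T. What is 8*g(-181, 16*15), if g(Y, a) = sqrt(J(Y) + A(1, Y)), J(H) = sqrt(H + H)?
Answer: 8*sqrt(-175 + I*sqrt(362)) ≈ 5.7446 + 105.99*I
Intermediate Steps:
A(m, T) = T + 6*m (A(m, T) = 6*m + T = T + 6*m)
J(H) = sqrt(2)*sqrt(H) (J(H) = sqrt(2*H) = sqrt(2)*sqrt(H))
g(Y, a) = sqrt(6 + Y + sqrt(2)*sqrt(Y)) (g(Y, a) = sqrt(sqrt(2)*sqrt(Y) + (Y + 6*1)) = sqrt(sqrt(2)*sqrt(Y) + (Y + 6)) = sqrt(sqrt(2)*sqrt(Y) + (6 + Y)) = sqrt(6 + Y + sqrt(2)*sqrt(Y)))
8*g(-181, 16*15) = 8*sqrt(6 - 181 + sqrt(2)*sqrt(-181)) = 8*sqrt(6 - 181 + sqrt(2)*(I*sqrt(181))) = 8*sqrt(6 - 181 + I*sqrt(362)) = 8*sqrt(-175 + I*sqrt(362))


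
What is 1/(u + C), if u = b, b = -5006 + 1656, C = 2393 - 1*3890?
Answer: -1/4847 ≈ -0.00020631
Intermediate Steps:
C = -1497 (C = 2393 - 3890 = -1497)
b = -3350
u = -3350
1/(u + C) = 1/(-3350 - 1497) = 1/(-4847) = -1/4847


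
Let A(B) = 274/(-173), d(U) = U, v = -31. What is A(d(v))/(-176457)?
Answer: 274/30527061 ≈ 8.9756e-6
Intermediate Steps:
A(B) = -274/173 (A(B) = 274*(-1/173) = -274/173)
A(d(v))/(-176457) = -274/173/(-176457) = -274/173*(-1/176457) = 274/30527061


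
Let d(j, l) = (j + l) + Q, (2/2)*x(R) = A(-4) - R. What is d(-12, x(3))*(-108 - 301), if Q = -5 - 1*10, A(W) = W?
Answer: 13906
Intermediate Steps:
Q = -15 (Q = -5 - 10 = -15)
x(R) = -4 - R
d(j, l) = -15 + j + l (d(j, l) = (j + l) - 15 = -15 + j + l)
d(-12, x(3))*(-108 - 301) = (-15 - 12 + (-4 - 1*3))*(-108 - 301) = (-15 - 12 + (-4 - 3))*(-409) = (-15 - 12 - 7)*(-409) = -34*(-409) = 13906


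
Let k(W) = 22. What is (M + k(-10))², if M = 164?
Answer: 34596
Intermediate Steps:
(M + k(-10))² = (164 + 22)² = 186² = 34596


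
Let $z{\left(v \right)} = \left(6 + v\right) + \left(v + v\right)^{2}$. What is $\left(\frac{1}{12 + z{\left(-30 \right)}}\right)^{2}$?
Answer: $\frac{1}{12873744} \approx 7.7677 \cdot 10^{-8}$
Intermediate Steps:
$z{\left(v \right)} = 6 + v + 4 v^{2}$ ($z{\left(v \right)} = \left(6 + v\right) + \left(2 v\right)^{2} = \left(6 + v\right) + 4 v^{2} = 6 + v + 4 v^{2}$)
$\left(\frac{1}{12 + z{\left(-30 \right)}}\right)^{2} = \left(\frac{1}{12 + \left(6 - 30 + 4 \left(-30\right)^{2}\right)}\right)^{2} = \left(\frac{1}{12 + \left(6 - 30 + 4 \cdot 900\right)}\right)^{2} = \left(\frac{1}{12 + \left(6 - 30 + 3600\right)}\right)^{2} = \left(\frac{1}{12 + 3576}\right)^{2} = \left(\frac{1}{3588}\right)^{2} = \frac{1}{12873744}$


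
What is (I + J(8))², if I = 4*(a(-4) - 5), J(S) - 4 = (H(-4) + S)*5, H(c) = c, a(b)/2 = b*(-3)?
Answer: 10000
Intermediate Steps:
a(b) = -6*b (a(b) = 2*(b*(-3)) = 2*(-3*b) = -6*b)
J(S) = -16 + 5*S (J(S) = 4 + (-4 + S)*5 = 4 + (-20 + 5*S) = -16 + 5*S)
I = 76 (I = 4*(-6*(-4) - 5) = 4*(24 - 5) = 4*19 = 76)
(I + J(8))² = (76 + (-16 + 5*8))² = (76 + (-16 + 40))² = (76 + 24)² = 100² = 10000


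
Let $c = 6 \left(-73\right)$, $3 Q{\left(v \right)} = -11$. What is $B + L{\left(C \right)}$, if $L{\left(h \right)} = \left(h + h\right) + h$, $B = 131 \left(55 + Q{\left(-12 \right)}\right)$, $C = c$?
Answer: $\frac{16232}{3} \approx 5410.7$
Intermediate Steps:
$Q{\left(v \right)} = - \frac{11}{3}$ ($Q{\left(v \right)} = \frac{1}{3} \left(-11\right) = - \frac{11}{3}$)
$c = -438$
$C = -438$
$B = \frac{20174}{3}$ ($B = 131 \left(55 - \frac{11}{3}\right) = 131 \cdot \frac{154}{3} = \frac{20174}{3} \approx 6724.7$)
$L{\left(h \right)} = 3 h$ ($L{\left(h \right)} = 2 h + h = 3 h$)
$B + L{\left(C \right)} = \frac{20174}{3} + 3 \left(-438\right) = \frac{20174}{3} - 1314 = \frac{16232}{3}$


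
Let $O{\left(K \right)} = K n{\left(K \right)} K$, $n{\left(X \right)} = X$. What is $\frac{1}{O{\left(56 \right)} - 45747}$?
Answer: $\frac{1}{129869} \approx 7.7001 \cdot 10^{-6}$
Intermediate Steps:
$O{\left(K \right)} = K^{3}$ ($O{\left(K \right)} = K K K = K^{2} K = K^{3}$)
$\frac{1}{O{\left(56 \right)} - 45747} = \frac{1}{56^{3} - 45747} = \frac{1}{175616 - 45747} = \frac{1}{129869}$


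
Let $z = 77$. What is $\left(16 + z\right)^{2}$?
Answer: $8649$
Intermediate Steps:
$\left(16 + z\right)^{2} = \left(16 + 77\right)^{2} = 93^{2} = 8649$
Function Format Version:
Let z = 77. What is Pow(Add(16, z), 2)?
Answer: 8649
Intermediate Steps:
Pow(Add(16, z), 2) = Pow(Add(16, 77), 2) = Pow(93, 2) = 8649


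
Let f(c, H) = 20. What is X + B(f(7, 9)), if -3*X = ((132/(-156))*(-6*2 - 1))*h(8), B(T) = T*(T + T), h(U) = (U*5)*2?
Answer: 1520/3 ≈ 506.67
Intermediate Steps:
h(U) = 10*U (h(U) = (5*U)*2 = 10*U)
B(T) = 2*T² (B(T) = T*(2*T) = 2*T²)
X = -880/3 (X = -(132/(-156))*(-6*2 - 1)*10*8/3 = -(132*(-1/156))*(-12 - 1)*80/3 = -(-11/13*(-13))*80/3 = -11*80/3 = -⅓*880 = -880/3 ≈ -293.33)
X + B(f(7, 9)) = -880/3 + 2*20² = -880/3 + 2*400 = -880/3 + 800 = 1520/3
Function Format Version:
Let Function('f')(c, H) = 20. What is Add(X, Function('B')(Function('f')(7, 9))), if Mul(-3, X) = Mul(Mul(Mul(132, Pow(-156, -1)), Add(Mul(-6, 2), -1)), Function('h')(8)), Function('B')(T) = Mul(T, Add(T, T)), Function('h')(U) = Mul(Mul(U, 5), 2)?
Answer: Rational(1520, 3) ≈ 506.67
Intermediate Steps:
Function('h')(U) = Mul(10, U) (Function('h')(U) = Mul(Mul(5, U), 2) = Mul(10, U))
Function('B')(T) = Mul(2, Pow(T, 2)) (Function('B')(T) = Mul(T, Mul(2, T)) = Mul(2, Pow(T, 2)))
X = Rational(-880, 3) (X = Mul(Rational(-1, 3), Mul(Mul(Mul(132, Pow(-156, -1)), Add(Mul(-6, 2), -1)), Mul(10, 8))) = Mul(Rational(-1, 3), Mul(Mul(Mul(132, Rational(-1, 156)), Add(-12, -1)), 80)) = Mul(Rational(-1, 3), Mul(Mul(Rational(-11, 13), -13), 80)) = Mul(Rational(-1, 3), Mul(11, 80)) = Mul(Rational(-1, 3), 880) = Rational(-880, 3) ≈ -293.33)
Add(X, Function('B')(Function('f')(7, 9))) = Add(Rational(-880, 3), Mul(2, Pow(20, 2))) = Add(Rational(-880, 3), Mul(2, 400)) = Add(Rational(-880, 3), 800) = Rational(1520, 3)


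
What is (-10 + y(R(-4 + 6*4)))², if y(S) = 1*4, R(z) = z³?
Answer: 36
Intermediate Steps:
y(S) = 4
(-10 + y(R(-4 + 6*4)))² = (-10 + 4)² = (-6)² = 36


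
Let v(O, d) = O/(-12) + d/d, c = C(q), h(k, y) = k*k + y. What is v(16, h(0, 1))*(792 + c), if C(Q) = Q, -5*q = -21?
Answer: -1327/5 ≈ -265.40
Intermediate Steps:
q = 21/5 (q = -1/5*(-21) = 21/5 ≈ 4.2000)
h(k, y) = y + k**2 (h(k, y) = k**2 + y = y + k**2)
c = 21/5 ≈ 4.2000
v(O, d) = 1 - O/12 (v(O, d) = O*(-1/12) + 1 = -O/12 + 1 = 1 - O/12)
v(16, h(0, 1))*(792 + c) = (1 - 1/12*16)*(792 + 21/5) = (1 - 4/3)*(3981/5) = -1/3*3981/5 = -1327/5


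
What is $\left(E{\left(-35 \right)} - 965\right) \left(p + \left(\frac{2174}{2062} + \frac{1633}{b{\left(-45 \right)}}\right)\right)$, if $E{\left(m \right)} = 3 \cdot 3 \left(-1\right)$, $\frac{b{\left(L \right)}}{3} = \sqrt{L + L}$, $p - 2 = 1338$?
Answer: $- \frac{1346678698}{1031} + \frac{795271 i \sqrt{10}}{45} \approx -1.3062 \cdot 10^{6} + 55886.0 i$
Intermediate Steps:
$p = 1340$ ($p = 2 + 1338 = 1340$)
$b{\left(L \right)} = 3 \sqrt{2} \sqrt{L}$ ($b{\left(L \right)} = 3 \sqrt{L + L} = 3 \sqrt{2 L} = 3 \sqrt{2} \sqrt{L}$)
$E{\left(m \right)} = -9$ ($E{\left(m \right)} = 9 \left(-1\right) = -9$)
$\left(E{\left(-35 \right)} - 965\right) \left(p + \left(\frac{2174}{2062} + \frac{1633}{b{\left(-45 \right)}}\right)\right) = \left(-9 - 965\right) \left(1340 + \left(\frac{2174}{2062} + \frac{1633}{3 \sqrt{2} \sqrt{-45}}\right)\right) = - 974 \left(1340 + \left(2174 \cdot \frac{1}{2062} + \frac{1633}{3 \sqrt{2} \cdot 3 i \sqrt{5}}\right)\right) = - 974 \left(1340 + \left(\frac{1087}{1031} + \frac{1633}{9 i \sqrt{10}}\right)\right) = - 974 \left(1340 + \left(\frac{1087}{1031} + 1633 \left(- \frac{i \sqrt{10}}{90}\right)\right)\right) = - 974 \left(1340 + \left(\frac{1087}{1031} - \frac{1633 i \sqrt{10}}{90}\right)\right) = - 974 \left(\frac{1382627}{1031} - \frac{1633 i \sqrt{10}}{90}\right) = - \frac{1346678698}{1031} + \frac{795271 i \sqrt{10}}{45}$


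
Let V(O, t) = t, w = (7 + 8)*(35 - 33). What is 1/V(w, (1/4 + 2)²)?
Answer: 16/81 ≈ 0.19753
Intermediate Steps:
w = 30 (w = 15*2 = 30)
1/V(w, (1/4 + 2)²) = 1/((1/4 + 2)²) = 1/((¼ + 2)²) = 1/((9/4)²) = 1/(81/16) = 16/81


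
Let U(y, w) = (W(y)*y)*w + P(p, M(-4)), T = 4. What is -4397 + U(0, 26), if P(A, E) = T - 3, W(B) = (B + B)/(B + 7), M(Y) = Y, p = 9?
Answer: -4396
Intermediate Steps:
W(B) = 2*B/(7 + B) (W(B) = (2*B)/(7 + B) = 2*B/(7 + B))
P(A, E) = 1 (P(A, E) = 4 - 3 = 1)
U(y, w) = 1 + 2*w*y²/(7 + y) (U(y, w) = ((2*y/(7 + y))*y)*w + 1 = (2*y²/(7 + y))*w + 1 = 2*w*y²/(7 + y) + 1 = 1 + 2*w*y²/(7 + y))
-4397 + U(0, 26) = -4397 + (7 + 0 + 2*26*0²)/(7 + 0) = -4397 + (7 + 0 + 2*26*0)/7 = -4397 + (7 + 0 + 0)/7 = -4397 + (⅐)*7 = -4397 + 1 = -4396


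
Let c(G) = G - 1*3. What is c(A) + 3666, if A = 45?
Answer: 3708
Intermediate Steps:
c(G) = -3 + G (c(G) = G - 3 = -3 + G)
c(A) + 3666 = (-3 + 45) + 3666 = 42 + 3666 = 3708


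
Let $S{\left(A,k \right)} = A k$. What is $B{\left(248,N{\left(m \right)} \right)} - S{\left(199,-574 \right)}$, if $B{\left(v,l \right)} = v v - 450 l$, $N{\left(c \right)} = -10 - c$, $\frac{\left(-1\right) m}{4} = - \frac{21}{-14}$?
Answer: $177530$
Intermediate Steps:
$m = -6$ ($m = - 4 \left(- \frac{21}{-14}\right) = - 4 \left(\left(-21\right) \left(- \frac{1}{14}\right)\right) = \left(-4\right) \frac{3}{2} = -6$)
$B{\left(v,l \right)} = v^{2} - 450 l$
$B{\left(248,N{\left(m \right)} \right)} - S{\left(199,-574 \right)} = \left(248^{2} - 450 \left(-10 - -6\right)\right) - 199 \left(-574\right) = \left(61504 - 450 \left(-10 + 6\right)\right) - -114226 = \left(61504 - -1800\right) + 114226 = \left(61504 + 1800\right) + 114226 = 63304 + 114226 = 177530$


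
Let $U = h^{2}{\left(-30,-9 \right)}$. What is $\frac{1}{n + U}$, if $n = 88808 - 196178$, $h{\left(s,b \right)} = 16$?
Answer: $- \frac{1}{107114} \approx -9.3359 \cdot 10^{-6}$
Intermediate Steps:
$n = -107370$ ($n = 88808 - 196178 = -107370$)
$U = 256$ ($U = 16^{2} = 256$)
$\frac{1}{n + U} = \frac{1}{-107370 + 256} = \frac{1}{-107114} = - \frac{1}{107114}$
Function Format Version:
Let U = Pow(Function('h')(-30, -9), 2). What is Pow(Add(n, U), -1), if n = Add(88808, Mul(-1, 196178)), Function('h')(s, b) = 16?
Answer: Rational(-1, 107114) ≈ -9.3359e-6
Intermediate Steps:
n = -107370 (n = Add(88808, -196178) = -107370)
U = 256 (U = Pow(16, 2) = 256)
Pow(Add(n, U), -1) = Pow(Add(-107370, 256), -1) = Pow(-107114, -1) = Rational(-1, 107114)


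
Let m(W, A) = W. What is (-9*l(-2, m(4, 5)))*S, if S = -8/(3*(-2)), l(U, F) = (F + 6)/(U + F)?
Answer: -60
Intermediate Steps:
l(U, F) = (6 + F)/(F + U)
S = 4/3 (S = -8/(-6) = -8*(-⅙) = 4/3 ≈ 1.3333)
(-9*l(-2, m(4, 5)))*S = -9*(6 + 4)/(4 - 2)*(4/3) = -9*10/2*(4/3) = -9*5*(4/3) = -45*4/3 = -60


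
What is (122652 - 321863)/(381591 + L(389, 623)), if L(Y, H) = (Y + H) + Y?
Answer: -199211/382992 ≈ -0.52014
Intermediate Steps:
L(Y, H) = H + 2*Y (L(Y, H) = (H + Y) + Y = H + 2*Y)
(122652 - 321863)/(381591 + L(389, 623)) = (122652 - 321863)/(381591 + (623 + 2*389)) = -199211/(381591 + (623 + 778)) = -199211/(381591 + 1401) = -199211/382992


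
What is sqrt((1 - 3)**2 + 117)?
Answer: 11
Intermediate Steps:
sqrt((1 - 3)**2 + 117) = sqrt((-2)**2 + 117) = sqrt(4 + 117) = sqrt(121) = 11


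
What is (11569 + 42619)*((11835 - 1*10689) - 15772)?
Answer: -792553688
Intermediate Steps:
(11569 + 42619)*((11835 - 1*10689) - 15772) = 54188*((11835 - 10689) - 15772) = 54188*(1146 - 15772) = 54188*(-14626) = -792553688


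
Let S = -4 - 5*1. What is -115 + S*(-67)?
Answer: 488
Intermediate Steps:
S = -9 (S = -4 - 5 = -9)
-115 + S*(-67) = -115 - 9*(-67) = -115 + 603 = 488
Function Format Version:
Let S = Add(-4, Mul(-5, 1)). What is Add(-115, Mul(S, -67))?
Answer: 488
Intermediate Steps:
S = -9 (S = Add(-4, -5) = -9)
Add(-115, Mul(S, -67)) = Add(-115, Mul(-9, -67)) = Add(-115, 603) = 488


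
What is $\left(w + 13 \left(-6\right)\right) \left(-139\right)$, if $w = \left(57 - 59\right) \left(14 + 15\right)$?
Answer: $18904$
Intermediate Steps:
$w = -58$ ($w = \left(-2\right) 29 = -58$)
$\left(w + 13 \left(-6\right)\right) \left(-139\right) = \left(-58 + 13 \left(-6\right)\right) \left(-139\right) = \left(-58 - 78\right) \left(-139\right) = \left(-136\right) \left(-139\right) = 18904$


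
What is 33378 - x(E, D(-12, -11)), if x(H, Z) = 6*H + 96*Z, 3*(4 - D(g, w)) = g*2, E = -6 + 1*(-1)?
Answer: 32268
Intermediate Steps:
E = -7 (E = -6 - 1 = -7)
D(g, w) = 4 - 2*g/3 (D(g, w) = 4 - g*2/3 = 4 - 2*g/3)
33378 - x(E, D(-12, -11)) = 33378 - (6*(-7) + 96*(4 - ⅔*(-12))) = 33378 - (-42 + 96*(4 + 8)) = 33378 - (-42 + 96*12) = 33378 - (-42 + 1152) = 33378 - 1*1110 = 33378 - 1110 = 32268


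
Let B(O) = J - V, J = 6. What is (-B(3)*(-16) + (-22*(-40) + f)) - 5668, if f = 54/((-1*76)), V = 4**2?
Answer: -188051/38 ≈ -4948.7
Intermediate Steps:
V = 16
B(O) = -10 (B(O) = 6 - 1*16 = 6 - 16 = -10)
f = -27/38 (f = 54/(-76) = 54*(-1/76) = -27/38 ≈ -0.71053)
(-B(3)*(-16) + (-22*(-40) + f)) - 5668 = (-1*(-10)*(-16) + (-22*(-40) - 27/38)) - 5668 = (10*(-16) + (880 - 27/38)) - 5668 = (-160 + 33413/38) - 5668 = 27333/38 - 5668 = -188051/38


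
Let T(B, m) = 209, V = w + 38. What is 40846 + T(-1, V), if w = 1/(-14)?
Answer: 41055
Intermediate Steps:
w = -1/14 ≈ -0.071429
V = 531/14 (V = -1/14 + 38 = 531/14 ≈ 37.929)
40846 + T(-1, V) = 40846 + 209 = 41055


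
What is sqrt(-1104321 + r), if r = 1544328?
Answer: sqrt(440007) ≈ 663.33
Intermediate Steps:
sqrt(-1104321 + r) = sqrt(-1104321 + 1544328) = sqrt(440007)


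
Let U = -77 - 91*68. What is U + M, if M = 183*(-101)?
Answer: -24748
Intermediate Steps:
U = -6265 (U = -77 - 6188 = -6265)
M = -18483
U + M = -6265 - 18483 = -24748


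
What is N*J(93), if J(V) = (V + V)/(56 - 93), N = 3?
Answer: -558/37 ≈ -15.081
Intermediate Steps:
J(V) = -2*V/37 (J(V) = (2*V)/(-37) = (2*V)*(-1/37) = -2*V/37)
N*J(93) = 3*(-2/37*93) = 3*(-186/37) = -558/37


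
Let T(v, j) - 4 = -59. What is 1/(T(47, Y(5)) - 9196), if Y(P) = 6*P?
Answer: -1/9251 ≈ -0.00010810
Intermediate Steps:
T(v, j) = -55 (T(v, j) = 4 - 59 = -55)
1/(T(47, Y(5)) - 9196) = 1/(-55 - 9196) = 1/(-9251) = -1/9251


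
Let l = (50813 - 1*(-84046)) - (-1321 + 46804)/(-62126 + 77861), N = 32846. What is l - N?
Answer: 535043024/5245 ≈ 1.0201e+5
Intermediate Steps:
l = 707320294/5245 (l = (50813 + 84046) - 45483/15735 = 134859 - 45483/15735 = 134859 - 1*15161/5245 = 134859 - 15161/5245 = 707320294/5245 ≈ 1.3486e+5)
l - N = 707320294/5245 - 1*32846 = 707320294/5245 - 32846 = 535043024/5245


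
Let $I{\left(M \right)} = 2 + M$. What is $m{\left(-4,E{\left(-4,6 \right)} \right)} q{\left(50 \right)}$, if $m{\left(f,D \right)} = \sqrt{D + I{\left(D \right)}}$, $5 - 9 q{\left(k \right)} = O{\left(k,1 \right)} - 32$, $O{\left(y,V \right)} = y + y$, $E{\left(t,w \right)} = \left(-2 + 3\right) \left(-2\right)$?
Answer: $- 7 i \sqrt{2} \approx - 9.8995 i$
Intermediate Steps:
$E{\left(t,w \right)} = -2$ ($E{\left(t,w \right)} = 1 \left(-2\right) = -2$)
$O{\left(y,V \right)} = 2 y$
$q{\left(k \right)} = \frac{37}{9} - \frac{2 k}{9}$ ($q{\left(k \right)} = \frac{5}{9} - \frac{2 k - 32}{9} = \frac{5}{9} - \frac{-32 + 2 k}{9} = \frac{5}{9} - \left(- \frac{32}{9} + \frac{2 k}{9}\right) = \frac{37}{9} - \frac{2 k}{9}$)
$m{\left(f,D \right)} = \sqrt{2 + 2 D}$ ($m{\left(f,D \right)} = \sqrt{D + \left(2 + D\right)} = \sqrt{2 + 2 D}$)
$m{\left(-4,E{\left(-4,6 \right)} \right)} q{\left(50 \right)} = \sqrt{2 + 2 \left(-2\right)} \left(\frac{37}{9} - \frac{100}{9}\right) = \sqrt{2 - 4} \left(\frac{37}{9} - \frac{100}{9}\right) = \sqrt{-2} \left(-7\right) = i \sqrt{2} \left(-7\right) = - 7 i \sqrt{2}$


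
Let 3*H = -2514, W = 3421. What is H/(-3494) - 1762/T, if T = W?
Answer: -1644815/5976487 ≈ -0.27521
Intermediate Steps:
H = -838 (H = (⅓)*(-2514) = -838)
T = 3421
H/(-3494) - 1762/T = -838/(-3494) - 1762/3421 = -838*(-1/3494) - 1762*1/3421 = 419/1747 - 1762/3421 = -1644815/5976487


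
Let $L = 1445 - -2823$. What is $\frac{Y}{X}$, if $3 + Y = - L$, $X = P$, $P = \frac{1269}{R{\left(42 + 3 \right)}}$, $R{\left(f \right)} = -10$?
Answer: $\frac{42710}{1269} \approx 33.656$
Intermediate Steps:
$L = 4268$ ($L = 1445 + 2823 = 4268$)
$P = - \frac{1269}{10}$ ($P = \frac{1269}{-10} = 1269 \left(- \frac{1}{10}\right) = - \frac{1269}{10} \approx -126.9$)
$X = - \frac{1269}{10} \approx -126.9$
$Y = -4271$ ($Y = -3 - 4268 = -4271$)
$\frac{Y}{X} = - \frac{4271}{- \frac{1269}{10}} = \left(-4271\right) \left(- \frac{10}{1269}\right) = \frac{42710}{1269}$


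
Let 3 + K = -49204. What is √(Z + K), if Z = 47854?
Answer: I*√1353 ≈ 36.783*I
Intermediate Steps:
K = -49207 (K = -3 - 49204 = -49207)
√(Z + K) = √(47854 - 49207) = √(-1353) = I*√1353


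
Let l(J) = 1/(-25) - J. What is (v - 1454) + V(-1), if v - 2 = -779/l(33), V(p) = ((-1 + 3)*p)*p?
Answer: -1178225/826 ≈ -1426.4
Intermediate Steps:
l(J) = -1/25 - J
V(p) = 2*p² (V(p) = (2*p)*p = 2*p²)
v = 21127/826 (v = 2 - 779/(-1/25 - 1*33) = 2 - 779/(-1/25 - 33) = 2 - 779/(-826/25) = 2 - 779*(-25/826) = 2 + 19475/826 = 21127/826 ≈ 25.577)
(v - 1454) + V(-1) = (21127/826 - 1454) + 2*(-1)² = -1179877/826 + 2*1 = -1179877/826 + 2 = -1178225/826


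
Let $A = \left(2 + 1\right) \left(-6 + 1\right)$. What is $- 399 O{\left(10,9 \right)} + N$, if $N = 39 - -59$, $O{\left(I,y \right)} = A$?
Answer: $6083$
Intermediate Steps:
$A = -15$ ($A = 3 \left(-5\right) = -15$)
$O{\left(I,y \right)} = -15$
$N = 98$ ($N = 39 + 59 = 98$)
$- 399 O{\left(10,9 \right)} + N = \left(-399\right) \left(-15\right) + 98 = 5985 + 98 = 6083$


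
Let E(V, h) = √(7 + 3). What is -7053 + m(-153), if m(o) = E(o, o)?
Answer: -7053 + √10 ≈ -7049.8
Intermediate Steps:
E(V, h) = √10
m(o) = √10
-7053 + m(-153) = -7053 + √10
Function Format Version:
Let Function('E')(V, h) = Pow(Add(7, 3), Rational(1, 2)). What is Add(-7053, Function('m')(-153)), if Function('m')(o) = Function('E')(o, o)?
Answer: Add(-7053, Pow(10, Rational(1, 2))) ≈ -7049.8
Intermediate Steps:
Function('E')(V, h) = Pow(10, Rational(1, 2))
Function('m')(o) = Pow(10, Rational(1, 2))
Add(-7053, Function('m')(-153)) = Add(-7053, Pow(10, Rational(1, 2)))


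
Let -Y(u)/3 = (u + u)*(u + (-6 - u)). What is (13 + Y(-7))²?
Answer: 57121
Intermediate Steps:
Y(u) = 36*u (Y(u) = -3*(u + u)*(u + (-6 - u)) = -3*2*u*(-6) = -(-36)*u = 36*u)
(13 + Y(-7))² = (13 + 36*(-7))² = (13 - 252)² = (-239)² = 57121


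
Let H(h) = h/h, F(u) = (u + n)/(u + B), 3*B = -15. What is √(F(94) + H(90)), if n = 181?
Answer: 2*√8099/89 ≈ 2.0223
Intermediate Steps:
B = -5 (B = (⅓)*(-15) = -5)
F(u) = (181 + u)/(-5 + u) (F(u) = (u + 181)/(u - 5) = (181 + u)/(-5 + u))
H(h) = 1
√(F(94) + H(90)) = √((181 + 94)/(-5 + 94) + 1) = √(275/89 + 1) = √(364/89) = 2*√8099/89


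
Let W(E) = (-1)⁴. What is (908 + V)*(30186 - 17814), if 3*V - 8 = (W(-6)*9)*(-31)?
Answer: 10116172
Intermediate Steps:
W(E) = 1
V = -271/3 (V = 8/3 + ((1*9)*(-31))/3 = 8/3 + (9*(-31))/3 = 8/3 + (⅓)*(-279) = 8/3 - 93 = -271/3 ≈ -90.333)
(908 + V)*(30186 - 17814) = (908 - 271/3)*(30186 - 17814) = (2453/3)*12372 = 10116172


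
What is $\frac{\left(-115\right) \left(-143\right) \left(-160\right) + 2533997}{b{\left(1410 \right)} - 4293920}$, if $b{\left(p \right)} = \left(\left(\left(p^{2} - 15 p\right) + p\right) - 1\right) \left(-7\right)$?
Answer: $\frac{97203}{18072433} \approx 0.0053785$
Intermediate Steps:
$b{\left(p \right)} = 7 - 7 p^{2} + 98 p$ ($b{\left(p \right)} = \left(\left(p^{2} - 14 p\right) - 1\right) \left(-7\right) = \left(-1 + p^{2} - 14 p\right) \left(-7\right) = 7 - 7 p^{2} + 98 p$)
$\frac{\left(-115\right) \left(-143\right) \left(-160\right) + 2533997}{b{\left(1410 \right)} - 4293920} = \frac{\left(-115\right) \left(-143\right) \left(-160\right) + 2533997}{\left(7 - 7 \cdot 1410^{2} + 98 \cdot 1410\right) - 4293920} = \frac{16445 \left(-160\right) + 2533997}{\left(7 - 13916700 + 138180\right) - 4293920} = \frac{-2631200 + 2533997}{\left(7 - 13916700 + 138180\right) - 4293920} = - \frac{97203}{-13778513 - 4293920} = - \frac{97203}{-18072433} = \left(-97203\right) \left(- \frac{1}{18072433}\right) = \frac{97203}{18072433}$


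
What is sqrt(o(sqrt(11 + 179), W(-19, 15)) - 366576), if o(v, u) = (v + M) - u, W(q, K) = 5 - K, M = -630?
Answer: sqrt(-367196 + sqrt(190)) ≈ 605.96*I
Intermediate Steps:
o(v, u) = -630 + v - u (o(v, u) = (v - 630) - u = (-630 + v) - u = -630 + v - u)
sqrt(o(sqrt(11 + 179), W(-19, 15)) - 366576) = sqrt((-630 + sqrt(11 + 179) - (5 - 1*15)) - 366576) = sqrt((-630 + sqrt(190) - (5 - 15)) - 366576) = sqrt((-630 + sqrt(190) - 1*(-10)) - 366576) = sqrt((-630 + sqrt(190) + 10) - 366576) = sqrt((-620 + sqrt(190)) - 366576) = sqrt(-367196 + sqrt(190))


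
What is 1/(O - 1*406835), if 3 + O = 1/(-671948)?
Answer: -671948/273373980425 ≈ -2.4580e-6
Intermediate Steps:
O = -2015845/671948 (O = -3 + 1/(-671948) = -3 - 1/671948 = -2015845/671948 ≈ -3.0000)
1/(O - 1*406835) = 1/(-2015845/671948 - 1*406835) = 1/(-2015845/671948 - 406835) = 1/(-273373980425/671948) = -671948/273373980425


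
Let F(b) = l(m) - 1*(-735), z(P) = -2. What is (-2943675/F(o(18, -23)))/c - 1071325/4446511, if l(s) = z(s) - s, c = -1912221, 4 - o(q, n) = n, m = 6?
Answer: -54675944633550/228943385698031 ≈ -0.23882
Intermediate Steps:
o(q, n) = 4 - n
l(s) = -2 - s
F(b) = 727 (F(b) = (-2 - 1*6) - 1*(-735) = (-2 - 6) + 735 = -8 + 735 = 727)
(-2943675/F(o(18, -23)))/c - 1071325/4446511 = -2943675/727/(-1912221) - 1071325/4446511 = -2943675*1/727*(-1/1912221) - 1071325*1/4446511 = -2943675/727*(-1/1912221) - 1071325/4446511 = 109025/51488321 - 1071325/4446511 = -54675944633550/228943385698031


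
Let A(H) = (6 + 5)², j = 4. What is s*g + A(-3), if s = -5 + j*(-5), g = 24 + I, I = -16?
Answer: -79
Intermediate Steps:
g = 8 (g = 24 - 16 = 8)
A(H) = 121 (A(H) = 11² = 121)
s = -25 (s = -5 + 4*(-5) = -5 - 20 = -25)
s*g + A(-3) = -25*8 + 121 = -200 + 121 = -79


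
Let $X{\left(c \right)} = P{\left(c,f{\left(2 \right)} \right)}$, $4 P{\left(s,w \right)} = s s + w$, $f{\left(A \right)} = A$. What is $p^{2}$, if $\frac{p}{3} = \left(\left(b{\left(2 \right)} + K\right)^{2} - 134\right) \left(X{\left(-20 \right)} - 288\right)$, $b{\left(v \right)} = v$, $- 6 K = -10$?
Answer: $\frac{18394140625}{4} \approx 4.5985 \cdot 10^{9}$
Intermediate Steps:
$K = \frac{5}{3}$ ($K = \left(- \frac{1}{6}\right) \left(-10\right) = \frac{5}{3} \approx 1.6667$)
$P{\left(s,w \right)} = \frac{w}{4} + \frac{s^{2}}{4}$ ($P{\left(s,w \right)} = \frac{s s + w}{4} = \frac{s^{2} + w}{4} = \frac{w + s^{2}}{4} = \frac{w}{4} + \frac{s^{2}}{4}$)
$X{\left(c \right)} = \frac{1}{2} + \frac{c^{2}}{4}$ ($X{\left(c \right)} = \frac{1}{4} \cdot 2 + \frac{c^{2}}{4} = \frac{1}{2} + \frac{c^{2}}{4}$)
$p = \frac{135625}{2}$ ($p = 3 \left(\left(2 + \frac{5}{3}\right)^{2} - 134\right) \left(\left(\frac{1}{2} + \frac{\left(-20\right)^{2}}{4}\right) - 288\right) = 3 \left(\left(\frac{11}{3}\right)^{2} - 134\right) \left(\left(\frac{1}{2} + \frac{1}{4} \cdot 400\right) - 288\right) = 3 \left(\frac{121}{9} - 134\right) \left(\left(\frac{1}{2} + 100\right) - 288\right) = 3 \left(- \frac{1085 \left(\frac{201}{2} - 288\right)}{9}\right) = 3 \left(\left(- \frac{1085}{9}\right) \left(- \frac{375}{2}\right)\right) = 3 \cdot \frac{135625}{6} = \frac{135625}{2} \approx 67813.0$)
$p^{2} = \left(\frac{135625}{2}\right)^{2} = \frac{18394140625}{4}$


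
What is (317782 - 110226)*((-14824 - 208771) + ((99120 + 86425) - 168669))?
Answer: -42905768764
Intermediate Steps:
(317782 - 110226)*((-14824 - 208771) + ((99120 + 86425) - 168669)) = 207556*(-223595 + (185545 - 168669)) = 207556*(-223595 + 16876) = 207556*(-206719) = -42905768764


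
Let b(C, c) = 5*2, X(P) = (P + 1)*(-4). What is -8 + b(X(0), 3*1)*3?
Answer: 22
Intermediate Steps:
X(P) = -4 - 4*P (X(P) = (1 + P)*(-4) = -4 - 4*P)
b(C, c) = 10
-8 + b(X(0), 3*1)*3 = -8 + 10*3 = -8 + 30 = 22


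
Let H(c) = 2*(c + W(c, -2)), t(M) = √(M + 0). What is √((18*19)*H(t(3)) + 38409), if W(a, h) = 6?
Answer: √(42513 + 684*√3) ≈ 209.04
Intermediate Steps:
t(M) = √M
H(c) = 12 + 2*c (H(c) = 2*(c + 6) = 2*(6 + c) = 12 + 2*c)
√((18*19)*H(t(3)) + 38409) = √((18*19)*(12 + 2*√3) + 38409) = √(342*(12 + 2*√3) + 38409) = √((4104 + 684*√3) + 38409) = √(42513 + 684*√3)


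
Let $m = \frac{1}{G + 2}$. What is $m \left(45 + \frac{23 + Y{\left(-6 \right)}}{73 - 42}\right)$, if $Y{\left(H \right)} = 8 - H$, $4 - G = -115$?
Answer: $\frac{1432}{3751} \approx 0.38176$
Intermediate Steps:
$G = 119$ ($G = 4 - -115 = 4 + 115 = 119$)
$m = \frac{1}{121}$ ($m = \frac{1}{119 + 2} = \frac{1}{121} \approx 0.0082645$)
$m \left(45 + \frac{23 + Y{\left(-6 \right)}}{73 - 42}\right) = \frac{45 + \frac{23 + \left(8 - -6\right)}{73 - 42}}{121} = \frac{45 + \frac{23 + \left(8 + 6\right)}{31}}{121} = \frac{45 + \left(23 + 14\right) \frac{1}{31}}{121} = \frac{45 + 37 \cdot \frac{1}{31}}{121} = \frac{45 + \frac{37}{31}}{121} = \frac{1}{121} \cdot \frac{1432}{31} = \frac{1432}{3751}$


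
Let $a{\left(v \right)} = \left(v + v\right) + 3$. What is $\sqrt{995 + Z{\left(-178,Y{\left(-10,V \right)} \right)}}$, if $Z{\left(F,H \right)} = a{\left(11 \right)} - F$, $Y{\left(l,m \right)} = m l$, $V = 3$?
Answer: $\sqrt{1198} \approx 34.612$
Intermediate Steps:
$Y{\left(l,m \right)} = l m$
$a{\left(v \right)} = 3 + 2 v$ ($a{\left(v \right)} = 2 v + 3 = 3 + 2 v$)
$Z{\left(F,H \right)} = 25 - F$ ($Z{\left(F,H \right)} = \left(3 + 2 \cdot 11\right) - F = \left(3 + 22\right) - F = 25 - F$)
$\sqrt{995 + Z{\left(-178,Y{\left(-10,V \right)} \right)}} = \sqrt{995 + \left(25 - -178\right)} = \sqrt{995 + \left(25 + 178\right)} = \sqrt{995 + 203} = \sqrt{1198}$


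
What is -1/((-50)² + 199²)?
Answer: -1/42101 ≈ -2.3752e-5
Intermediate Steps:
-1/((-50)² + 199²) = -1/(2500 + 39601) = -1/42101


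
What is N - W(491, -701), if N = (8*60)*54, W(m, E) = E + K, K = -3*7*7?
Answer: 26768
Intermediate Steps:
K = -147 (K = -21*7 = -147)
W(m, E) = -147 + E (W(m, E) = E - 147 = -147 + E)
N = 25920 (N = 480*54 = 25920)
N - W(491, -701) = 25920 - (-147 - 701) = 25920 - 1*(-848) = 25920 + 848 = 26768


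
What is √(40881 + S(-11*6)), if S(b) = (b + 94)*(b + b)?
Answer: √37185 ≈ 192.83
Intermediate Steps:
S(b) = 2*b*(94 + b) (S(b) = (94 + b)*(2*b) = 2*b*(94 + b))
√(40881 + S(-11*6)) = √(40881 + 2*(-11*6)*(94 - 11*6)) = √(40881 + 2*(-66)*(94 - 66)) = √(40881 + 2*(-66)*28) = √(40881 - 3696) = √37185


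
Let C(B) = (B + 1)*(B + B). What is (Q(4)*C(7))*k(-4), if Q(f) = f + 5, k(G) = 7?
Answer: 7056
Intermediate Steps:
Q(f) = 5 + f
C(B) = 2*B*(1 + B) (C(B) = (1 + B)*(2*B) = 2*B*(1 + B))
(Q(4)*C(7))*k(-4) = ((5 + 4)*(2*7*(1 + 7)))*7 = (9*(2*7*8))*7 = (9*112)*7 = 1008*7 = 7056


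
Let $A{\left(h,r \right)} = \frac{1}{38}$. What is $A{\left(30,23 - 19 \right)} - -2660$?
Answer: $\frac{101081}{38} \approx 2660.0$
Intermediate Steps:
$A{\left(h,r \right)} = \frac{1}{38}$
$A{\left(30,23 - 19 \right)} - -2660 = \frac{1}{38} - -2660 = \frac{1}{38} + 2660 = \frac{101081}{38}$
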